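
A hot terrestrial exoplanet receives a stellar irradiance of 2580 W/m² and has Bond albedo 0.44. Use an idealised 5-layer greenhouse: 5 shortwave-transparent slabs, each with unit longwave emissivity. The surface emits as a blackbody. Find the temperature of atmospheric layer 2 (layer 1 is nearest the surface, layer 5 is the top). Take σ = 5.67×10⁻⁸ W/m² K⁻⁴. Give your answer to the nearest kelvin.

400 K

Top-of-atmosphere balance: σT_e⁴ = S(1−α)/4 = 361.2 W/m² → T_e = 282.5 K.
The net upward flux σT_e⁴ is constant between every pair of levels, so T_k⁴ = (N+1−k)T_e⁴.
With k = 2: T_2 = (5+1−2)^¼·282.5 K = 399.5 K.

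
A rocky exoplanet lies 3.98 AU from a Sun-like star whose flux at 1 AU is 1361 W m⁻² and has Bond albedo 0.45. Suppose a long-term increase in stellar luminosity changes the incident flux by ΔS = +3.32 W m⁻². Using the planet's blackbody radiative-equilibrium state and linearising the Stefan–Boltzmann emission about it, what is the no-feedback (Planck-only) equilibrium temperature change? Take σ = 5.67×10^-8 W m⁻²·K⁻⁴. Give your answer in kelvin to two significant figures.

By the inverse-square law, S = 1361/3.98² = 85.92 W m⁻².
The baseline emission temperature is T_e = 120.1 K.
TOA radiative forcing: ΔF = (1−α)ΔS/4 = 0.55·(+3.32)/4 = 0.4565 W m⁻².
The Planck feedback parameter is 4σT_e³ = 0.3933 W m⁻²/K.
Hence the no-feedback warming is ΔF/(4σT_e³) = 1.16 K.

1.2 K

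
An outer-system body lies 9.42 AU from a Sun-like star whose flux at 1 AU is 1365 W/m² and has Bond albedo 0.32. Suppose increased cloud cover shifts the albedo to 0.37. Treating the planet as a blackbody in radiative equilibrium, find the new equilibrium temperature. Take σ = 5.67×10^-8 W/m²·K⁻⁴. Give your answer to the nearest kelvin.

Irradiance scales as 1/d², so S = 1365 W/m² × (1/9.42)² = 15.38 W/m².
T₂ = [S(1−α₂)/(4σ)]^(1/4) = [15.38·0.63/(4σ)]^(1/4) = 80.85 K.

81 kelvin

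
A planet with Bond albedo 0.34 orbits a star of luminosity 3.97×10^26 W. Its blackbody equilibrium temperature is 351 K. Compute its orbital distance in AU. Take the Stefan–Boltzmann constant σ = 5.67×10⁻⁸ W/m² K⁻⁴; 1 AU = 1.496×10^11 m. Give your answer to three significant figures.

0.520 AU

Required flux: S = 4σT⁴/(1−α) = 5216 W/m².
S = L/(4πd²) → d = √(L/4πS) = √(3.97×10^26/(4π·5216)) = 7.783×10^10 m = 0.5202 AU.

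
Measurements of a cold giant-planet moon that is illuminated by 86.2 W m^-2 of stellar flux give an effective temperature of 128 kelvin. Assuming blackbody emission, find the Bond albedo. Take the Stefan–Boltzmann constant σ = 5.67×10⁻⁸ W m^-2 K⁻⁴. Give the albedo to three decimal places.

0.294

Rearranging the radiative balance, α = 1 − 4σT⁴/S.
σT⁴ = 15.22 W m^-2, so 4σT⁴ = 60.88 W m^-2.
Hence α = 1 − 60.88/86.20 = 0.2937.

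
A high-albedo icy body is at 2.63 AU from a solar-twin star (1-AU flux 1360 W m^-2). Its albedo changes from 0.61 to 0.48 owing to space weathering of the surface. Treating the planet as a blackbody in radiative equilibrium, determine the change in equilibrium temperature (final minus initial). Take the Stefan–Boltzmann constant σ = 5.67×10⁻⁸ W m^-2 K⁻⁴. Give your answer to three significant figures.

Flux at the orbit: S = 1360/(2.63)² = 196.6 W m^-2.
Before: T₁ = [196.6·0.39/(4σ)]^(1/4) = 135.6 K.
After:  T₂ = [196.6·0.52/(4σ)]^(1/4) = 145.7 K.
ΔT = T₂ − T₁ = 10.11 K.

10.1 K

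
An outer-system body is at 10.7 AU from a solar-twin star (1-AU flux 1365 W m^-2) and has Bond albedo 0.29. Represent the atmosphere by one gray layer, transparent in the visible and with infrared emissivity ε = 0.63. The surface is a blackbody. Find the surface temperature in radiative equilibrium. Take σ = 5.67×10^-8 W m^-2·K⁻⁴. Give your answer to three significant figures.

85.9 K

Irradiance scales as 1/d², so S = 1365 W m^-2 × (1/10.7)² = 11.92 W m^-2.
At the top of the atmosphere, σT_e⁴ = S(1−α)/4 = 2.116 W m^-2, giving T_e = 78.16 K.
The surface balance (absorbed SW + ε·downward IR = σT_s⁴) with T_a⁴ = T_s⁴/2 reduces to T_s = T_e·[2/(2−ε)]^¼ = 85.92 K.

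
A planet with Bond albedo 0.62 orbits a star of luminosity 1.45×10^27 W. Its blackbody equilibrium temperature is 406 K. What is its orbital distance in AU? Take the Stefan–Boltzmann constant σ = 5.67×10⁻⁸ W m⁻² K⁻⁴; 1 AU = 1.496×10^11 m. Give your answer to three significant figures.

Energy balance gives S = 4σT⁴/(1−α) = 16220 W m⁻².
S = L/(4πd²) → d = √(L/4πS) = √(1.45×10^27/(4π·16220)) = 8.435×10^10 m = 0.5639 AU.

0.564 AU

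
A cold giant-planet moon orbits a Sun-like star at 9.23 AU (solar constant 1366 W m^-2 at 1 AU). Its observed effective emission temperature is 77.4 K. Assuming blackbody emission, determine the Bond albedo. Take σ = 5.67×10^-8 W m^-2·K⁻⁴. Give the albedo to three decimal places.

By the inverse-square law, S = 1366/9.23² = 16.03 W m^-2.
Energy balance: S(1−α)/4 = σT⁴, so 1−α = 4σT⁴/S.
4σT⁴ = 4·5.67×10⁻⁸·(77.4)⁴ = 8.140 W m^-2.
1−α = 8.140/16.03 = 0.5076, so α = 0.4924.

0.492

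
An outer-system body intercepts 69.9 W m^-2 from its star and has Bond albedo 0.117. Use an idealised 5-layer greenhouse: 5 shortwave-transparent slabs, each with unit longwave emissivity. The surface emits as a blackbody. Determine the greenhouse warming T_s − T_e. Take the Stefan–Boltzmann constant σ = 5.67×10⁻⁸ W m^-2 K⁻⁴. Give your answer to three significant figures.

72.6 kelvin

Top-of-atmosphere balance: σT_e⁴ = S(1−α)/4 = 15.43 W m^-2 → T_e = 128.4 K.
T_s = (N+1)^(1/4)·T_e = 201.0 K.
So the greenhouse effect raises the surface by 201.0 − 128.4 = 72.58 K.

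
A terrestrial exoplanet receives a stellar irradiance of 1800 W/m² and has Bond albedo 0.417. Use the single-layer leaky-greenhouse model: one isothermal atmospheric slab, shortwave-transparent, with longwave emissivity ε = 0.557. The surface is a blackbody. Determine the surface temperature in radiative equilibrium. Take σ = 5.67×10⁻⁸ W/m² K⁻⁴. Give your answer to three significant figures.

283 kelvin

At the top of the atmosphere, σT_e⁴ = S(1−α)/4 = 262.3 W/m², giving T_e = 260.8 K.
The surface balance (absorbed SW + ε·downward IR = σT_s⁴) with T_a⁴ = T_s⁴/2 reduces to T_s = T_e·[2/(2−ε)]^¼ = 283.0 K.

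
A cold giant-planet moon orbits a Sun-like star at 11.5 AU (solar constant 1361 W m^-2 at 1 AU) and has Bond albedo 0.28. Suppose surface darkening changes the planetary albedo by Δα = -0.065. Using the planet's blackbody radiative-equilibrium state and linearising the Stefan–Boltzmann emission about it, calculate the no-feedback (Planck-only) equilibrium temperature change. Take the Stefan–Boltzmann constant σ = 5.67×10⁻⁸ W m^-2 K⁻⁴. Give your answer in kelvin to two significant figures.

By the inverse-square law, S = 1361/11.5² = 10.29 W m^-2.
The baseline emission temperature is T_e = 75.60 K.
TOA radiative forcing: ΔF = −S·Δα/4 = −10.29·(-0.065)/4 = 0.1672 W m^-2.
Planck response: λ_P = 4σT_e³ = 4·5.67×10⁻⁸·(75.60)³ = 0.09801 W m^-2/K.
ΔT₀ = ΔF/λ_P = 0.1672/0.09801 = 1.71 K.

1.7 kelvin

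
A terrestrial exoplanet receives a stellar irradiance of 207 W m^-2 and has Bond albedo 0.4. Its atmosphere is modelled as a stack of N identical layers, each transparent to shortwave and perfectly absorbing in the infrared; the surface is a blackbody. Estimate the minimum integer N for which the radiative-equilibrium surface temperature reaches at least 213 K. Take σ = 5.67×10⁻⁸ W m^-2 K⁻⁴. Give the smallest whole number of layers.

3

Top-of-atmosphere balance: σT_e⁴ = S(1−α)/4 = 31.05 W m^-2 → T_e = 153.0 K.
Since T_s⁴ = (N+1)T_e⁴, we need N ≥ (T_s/T_e)⁴ − 1 = 2.759.
The minimum whole number is N = 3.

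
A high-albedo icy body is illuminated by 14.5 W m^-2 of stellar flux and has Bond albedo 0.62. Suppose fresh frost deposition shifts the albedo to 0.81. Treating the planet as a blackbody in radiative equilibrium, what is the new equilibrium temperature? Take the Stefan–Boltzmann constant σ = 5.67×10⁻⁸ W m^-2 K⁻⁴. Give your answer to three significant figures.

59.0 K

New equilibrium: T₂ = [(1−0.81)·14.50/(4σ)]^(1/4) = 59.04 K.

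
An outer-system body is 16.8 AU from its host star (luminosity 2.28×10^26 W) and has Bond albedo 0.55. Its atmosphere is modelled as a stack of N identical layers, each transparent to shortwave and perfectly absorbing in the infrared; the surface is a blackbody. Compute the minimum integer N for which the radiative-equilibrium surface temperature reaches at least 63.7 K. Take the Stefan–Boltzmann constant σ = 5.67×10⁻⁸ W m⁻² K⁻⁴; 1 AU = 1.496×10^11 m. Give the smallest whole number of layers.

2

Orbital distance: d = 16.8 AU = 2.513×10^12 m.
S = L/(4πd²) = 2.872 W m⁻².
OLR = S(1−α)/4 = 0.3231 W m⁻²; the top layer radiates at T_e = 48.86 K.
Need (N+1)T_e⁴ ≥ T_s⁴, i.e. N+1 ≥ (63.7/48.86)⁴ = 2.889.
Rounding up, N = 2.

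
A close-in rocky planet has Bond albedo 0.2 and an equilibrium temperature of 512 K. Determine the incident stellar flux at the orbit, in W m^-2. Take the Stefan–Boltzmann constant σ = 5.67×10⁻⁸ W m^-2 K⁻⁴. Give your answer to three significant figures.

Invert the energy balance for S: S = 4σT⁴/(1−α).
σT⁴ = 5.67×10⁻⁸·(512)⁴ = 3896 W m^-2.
S = 4·3896/0.8 = 19480 W m^-2.

19500 W m^-2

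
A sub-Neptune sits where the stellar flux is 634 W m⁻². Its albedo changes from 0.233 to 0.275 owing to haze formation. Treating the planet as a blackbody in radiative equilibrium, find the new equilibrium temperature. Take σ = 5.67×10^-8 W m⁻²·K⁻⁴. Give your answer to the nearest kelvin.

212 kelvin

New equilibrium: T₂ = [(1−0.275)·634.0/(4σ)]^(1/4) = 212.2 K.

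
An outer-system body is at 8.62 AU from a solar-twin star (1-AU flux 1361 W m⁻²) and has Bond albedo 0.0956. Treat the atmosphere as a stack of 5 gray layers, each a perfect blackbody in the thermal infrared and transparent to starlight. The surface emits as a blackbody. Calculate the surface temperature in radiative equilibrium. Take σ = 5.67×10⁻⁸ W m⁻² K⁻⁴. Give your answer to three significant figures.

Irradiance scales as 1/d², so S = 1361 W m⁻² × (1/8.62)² = 18.32 W m⁻².
OLR = S(1−α)/4 = 4.141 W m⁻²; the top layer radiates at T_e = 92.45 K.
For an N-layer opaque stack, T_s⁴ = (N+1)T_e⁴, hence T_s = (6)^(1/4)×92.45 K = 144.7 K.

145 kelvin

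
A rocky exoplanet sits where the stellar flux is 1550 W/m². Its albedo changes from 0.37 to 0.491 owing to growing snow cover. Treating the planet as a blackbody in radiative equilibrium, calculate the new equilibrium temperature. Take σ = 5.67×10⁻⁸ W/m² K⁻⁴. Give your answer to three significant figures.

243 K

With the new albedo, S(1−α₂)/4 = 197.2 W/m², so T₂ = 242.9 K.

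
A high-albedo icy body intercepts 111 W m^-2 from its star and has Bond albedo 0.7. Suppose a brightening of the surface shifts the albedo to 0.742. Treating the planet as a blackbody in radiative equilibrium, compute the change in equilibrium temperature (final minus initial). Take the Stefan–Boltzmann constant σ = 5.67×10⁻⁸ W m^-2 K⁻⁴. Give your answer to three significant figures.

With α = 0.7, T₁ = 110.1 K.
After:  T₂ = [111.0·0.258/(4σ)]^(1/4) = 106.0 K.
Change: 106.0 − 110.1 = -4.073 K.

-4.07 K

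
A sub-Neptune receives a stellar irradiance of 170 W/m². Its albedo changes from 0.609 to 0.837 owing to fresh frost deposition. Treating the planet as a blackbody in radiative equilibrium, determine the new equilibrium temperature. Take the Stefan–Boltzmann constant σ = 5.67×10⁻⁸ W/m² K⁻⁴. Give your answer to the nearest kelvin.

With the new albedo, S(1−α₂)/4 = 6.928 W/m², so T₂ = 105.1 K.

105 K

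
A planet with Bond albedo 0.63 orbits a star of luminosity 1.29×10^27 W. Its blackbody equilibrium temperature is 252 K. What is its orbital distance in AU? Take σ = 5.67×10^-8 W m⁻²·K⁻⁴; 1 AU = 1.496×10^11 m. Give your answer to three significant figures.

The flux needed for this T is 4σT⁴/(1−0.63) = 2472 W m⁻².
Then d = [L/(4πS)]^(1/2) = 2.038×10^11 m, i.e. 1.362 AU.

1.36 AU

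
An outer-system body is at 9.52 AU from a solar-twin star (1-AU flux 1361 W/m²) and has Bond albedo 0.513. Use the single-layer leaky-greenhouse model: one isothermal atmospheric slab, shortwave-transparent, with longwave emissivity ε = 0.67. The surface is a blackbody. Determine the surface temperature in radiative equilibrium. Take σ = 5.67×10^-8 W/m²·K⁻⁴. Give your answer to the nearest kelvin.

83 K

Flux at the orbit: S = 1361/(9.52)² = 15.02 W/m².
Effective emission temperature (TOA balance): σT_e⁴ = S(1−α)/4 = 1.828 W/m² → T_e = 75.36 K.
Surface balance with a leaky layer gives σT_s⁴ = σT_e⁴·2/(2−ε), so T_s = T_e·[2/(2−0.67)]^(1/4) = 83.45 K.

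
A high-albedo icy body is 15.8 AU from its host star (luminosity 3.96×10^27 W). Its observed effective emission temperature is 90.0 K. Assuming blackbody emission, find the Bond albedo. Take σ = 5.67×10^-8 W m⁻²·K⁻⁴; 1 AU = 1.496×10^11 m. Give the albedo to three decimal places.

d = 15.8 × 1.496×10^11 m = 2.364×10^12 m.
S = L/(4πd²) = 56.40 W m⁻².
Energy balance: S(1−α)/4 = σT⁴, so 1−α = 4σT⁴/S.
σT⁴ = 3.720 W m⁻², so 4σT⁴ = 14.88 W m⁻².
Hence α = 1 − 14.88/56.40 = 0.7362.

0.736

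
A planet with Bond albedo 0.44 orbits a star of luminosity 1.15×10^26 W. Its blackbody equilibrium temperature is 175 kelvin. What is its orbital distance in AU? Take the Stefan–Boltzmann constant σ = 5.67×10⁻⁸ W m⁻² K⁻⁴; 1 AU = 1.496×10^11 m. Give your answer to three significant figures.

1.04 AU

The flux needed for this T is 4σT⁴/(1−0.44) = 379.8 W m⁻².
S = L/(4πd²) → d = √(L/4πS) = √(1.15×10^26/(4π·379.8)) = 1.552×10^11 m = 1.038 AU.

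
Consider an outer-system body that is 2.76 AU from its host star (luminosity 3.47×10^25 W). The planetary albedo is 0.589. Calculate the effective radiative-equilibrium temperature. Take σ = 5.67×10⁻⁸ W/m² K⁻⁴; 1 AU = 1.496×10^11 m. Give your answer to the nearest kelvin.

74 kelvin

d = 2.76 × 1.496×10^11 m = 4.129×10^11 m.
S = L/(4πd²) = 16.20 W/m².
Absorbed flux (global mean): S(1−α)/4 = 16.20·0.411/4 = 1.664 W/m².
Balancing against σT⁴: T = (1.664/5.67×10⁻⁸)^(1/4) = 73.61 K.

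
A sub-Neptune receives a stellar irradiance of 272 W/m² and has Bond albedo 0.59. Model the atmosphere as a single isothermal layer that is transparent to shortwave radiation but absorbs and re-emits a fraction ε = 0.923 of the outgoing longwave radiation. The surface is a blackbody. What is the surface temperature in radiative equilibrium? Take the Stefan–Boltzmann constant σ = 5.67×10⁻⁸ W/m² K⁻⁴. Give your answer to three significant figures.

Effective emission temperature (TOA balance): σT_e⁴ = S(1−α)/4 = 27.88 W/m² → T_e = 148.9 K.
For a single slab of emissivity ε, T_s⁴ = 2T_e⁴/(2−ε); thus T_s = 148.9·(1.857)^(1/4) = 173.8 K.

174 K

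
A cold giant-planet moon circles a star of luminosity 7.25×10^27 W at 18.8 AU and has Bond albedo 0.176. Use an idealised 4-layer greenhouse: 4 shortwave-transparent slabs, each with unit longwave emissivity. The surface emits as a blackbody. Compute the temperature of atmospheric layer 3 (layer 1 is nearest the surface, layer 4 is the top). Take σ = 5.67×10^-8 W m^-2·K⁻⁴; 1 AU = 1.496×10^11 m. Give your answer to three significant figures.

152 K

Orbital distance: d = 18.8 AU = 2.812×10^12 m.
Spreading L over a sphere of radius d: S = 7.25×10^27/(4π·2.81×10^12²) = 72.94 W m^-2.
OLR = S(1−α)/4 = 15.03 W m^-2; the top layer radiates at T_e = 127.6 K.
In the N-layer model, layer k (counted from the surface) has T_k = (N+1−k)^(1/4)·T_e.
T_3 = (2)^(1/4)·127.6 = 151.7 K.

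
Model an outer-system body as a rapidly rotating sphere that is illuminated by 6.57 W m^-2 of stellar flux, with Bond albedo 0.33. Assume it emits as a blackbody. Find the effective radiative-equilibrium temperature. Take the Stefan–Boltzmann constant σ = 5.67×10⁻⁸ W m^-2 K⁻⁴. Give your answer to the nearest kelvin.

Averaging over the sphere, the absorbed flux is S(1−α)/4 = 1.100 W m^-2.
In equilibrium σT⁴ equals this, so T = 66.37 K.

66 kelvin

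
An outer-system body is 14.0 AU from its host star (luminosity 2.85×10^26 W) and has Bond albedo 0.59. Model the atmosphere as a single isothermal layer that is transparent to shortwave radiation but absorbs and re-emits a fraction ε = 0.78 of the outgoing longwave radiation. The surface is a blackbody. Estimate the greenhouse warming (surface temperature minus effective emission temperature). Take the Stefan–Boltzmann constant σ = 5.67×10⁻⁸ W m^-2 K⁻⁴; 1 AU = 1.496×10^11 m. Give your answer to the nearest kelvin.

d = 14.0 × 1.496×10^11 m = 2.094×10^12 m.
S = L/(4πd²) = 5.170 W m^-2.
Effective emission temperature (TOA balance): σT_e⁴ = S(1−α)/4 = 0.5300 W m^-2 → T_e = 55.29 K.
For a single slab of emissivity ε, T_s⁴ = 2T_e⁴/(2−ε); thus T_s = 55.29·(1.639)^(1/4) = 62.57 K.
The atmosphere warms the surface by 7.273 K.

7 K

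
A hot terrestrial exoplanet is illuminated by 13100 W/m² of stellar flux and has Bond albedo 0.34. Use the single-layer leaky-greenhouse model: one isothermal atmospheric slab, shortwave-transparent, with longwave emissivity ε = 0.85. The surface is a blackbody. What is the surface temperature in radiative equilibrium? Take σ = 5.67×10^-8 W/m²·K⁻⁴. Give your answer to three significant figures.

507 kelvin

At the top of the atmosphere, σT_e⁴ = S(1−α)/4 = 2161 W/m², giving T_e = 441.9 K.
Surface balance with a leaky layer gives σT_s⁴ = σT_e⁴·2/(2−ε), so T_s = T_e·[2/(2−0.85)]^(1/4) = 507.4 K.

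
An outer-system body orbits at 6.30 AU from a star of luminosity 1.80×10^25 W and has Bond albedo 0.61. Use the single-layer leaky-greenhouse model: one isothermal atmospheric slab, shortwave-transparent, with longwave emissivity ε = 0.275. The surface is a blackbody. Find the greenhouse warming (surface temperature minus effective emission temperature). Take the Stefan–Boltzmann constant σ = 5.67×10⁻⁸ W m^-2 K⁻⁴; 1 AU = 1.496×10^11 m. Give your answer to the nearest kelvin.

d = 6.30 × 1.496×10^11 m = 9.425×10^11 m.
Spreading L over a sphere of radius d: S = 1.80×10^25/(4π·9.42×10^11²) = 1.613 W m^-2.
The planet radiates to space at T_e = [S(1−α)/(4σ)]^(1/4) = 40.81 K.
For a single slab of emissivity ε, T_s⁴ = 2T_e⁴/(2−ε); thus T_s = 40.81·(1.159)^(1/4) = 42.34 K.
The atmosphere warms the surface by 1.537 K.

2 K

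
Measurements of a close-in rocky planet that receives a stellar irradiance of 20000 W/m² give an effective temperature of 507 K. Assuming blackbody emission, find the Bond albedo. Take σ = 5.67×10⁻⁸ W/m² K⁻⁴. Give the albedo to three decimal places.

0.251

Rearranging the radiative balance, α = 1 − 4σT⁴/S.
4σT⁴ = 4·5.67×10⁻⁸·(507)⁴ = 14990 W/m².
Hence α = 1 − 14990/20000 = 0.2507.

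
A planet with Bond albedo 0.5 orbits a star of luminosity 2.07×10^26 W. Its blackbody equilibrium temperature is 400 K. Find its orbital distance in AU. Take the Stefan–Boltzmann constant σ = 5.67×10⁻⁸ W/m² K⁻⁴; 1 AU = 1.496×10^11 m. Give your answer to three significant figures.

0.252 AU

The flux needed for this T is 4σT⁴/(1−0.5) = 11610 W/m².
Then d = [L/(4πS)]^(1/2) = 3.766×10^10 m, i.e. 0.2518 AU.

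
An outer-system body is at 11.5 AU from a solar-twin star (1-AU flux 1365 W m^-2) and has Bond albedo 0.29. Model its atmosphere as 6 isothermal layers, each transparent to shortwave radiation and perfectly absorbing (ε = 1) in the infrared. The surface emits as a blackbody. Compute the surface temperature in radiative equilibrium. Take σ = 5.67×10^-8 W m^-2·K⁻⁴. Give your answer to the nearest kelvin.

By the inverse-square law, S = 1365/11.5² = 10.32 W m^-2.
The effective emission temperature is T_e = [S(1−α)/(4σ)]^¼ = 75.39 K.
With N = 6 opaque layers, T_s = (N+1)^(1/4)·T_e = 7^(1/4)·75.39 = 122.6 K.

123 K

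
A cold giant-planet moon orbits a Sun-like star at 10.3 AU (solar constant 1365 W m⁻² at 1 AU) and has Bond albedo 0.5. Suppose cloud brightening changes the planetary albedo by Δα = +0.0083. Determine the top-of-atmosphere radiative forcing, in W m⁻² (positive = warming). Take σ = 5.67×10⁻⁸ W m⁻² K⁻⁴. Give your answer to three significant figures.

-0.0267 W m⁻²

By the inverse-square law, S = 1365/10.3² = 12.87 W m⁻².
ΔF = −(S/4)Δα = −(12.87/4)×(+0.0083) = -0.02670 W m⁻².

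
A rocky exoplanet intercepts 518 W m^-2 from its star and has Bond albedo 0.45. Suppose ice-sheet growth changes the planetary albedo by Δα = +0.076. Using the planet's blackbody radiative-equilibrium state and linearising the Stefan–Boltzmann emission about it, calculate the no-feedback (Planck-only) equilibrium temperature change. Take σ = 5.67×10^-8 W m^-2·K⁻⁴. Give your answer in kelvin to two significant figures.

The baseline emission temperature is T_e = 188.3 K.
TOA radiative forcing: ΔF = −S·Δα/4 = −518.0·(+0.076)/4 = -9.842 W m^-2.
The Planck feedback parameter is 4σT_e³ = 1.513 W m^-2/K.
So ΔT₀ = -9.842/1.513 = -6.50 K.

-6.5 K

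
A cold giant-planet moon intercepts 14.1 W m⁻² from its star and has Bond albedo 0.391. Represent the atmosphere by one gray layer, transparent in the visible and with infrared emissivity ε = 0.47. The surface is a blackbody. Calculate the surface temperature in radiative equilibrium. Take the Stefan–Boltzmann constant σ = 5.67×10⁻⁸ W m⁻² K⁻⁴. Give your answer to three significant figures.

83.9 kelvin

Effective emission temperature (TOA balance): σT_e⁴ = S(1−α)/4 = 2.147 W m⁻² → T_e = 78.44 K.
Surface balance with a leaky layer gives σT_s⁴ = σT_e⁴·2/(2−ε), so T_s = T_e·[2/(2−0.47)]^(1/4) = 83.88 K.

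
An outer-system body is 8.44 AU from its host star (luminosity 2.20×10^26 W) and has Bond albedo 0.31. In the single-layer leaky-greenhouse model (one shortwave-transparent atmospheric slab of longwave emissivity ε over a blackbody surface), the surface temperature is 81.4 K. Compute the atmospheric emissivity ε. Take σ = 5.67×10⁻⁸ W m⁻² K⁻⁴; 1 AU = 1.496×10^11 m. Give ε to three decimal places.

0.478

Orbital distance: d = 8.44 AU = 1.263×10^12 m.
S = L/(4πd²) = 10.98 W m⁻².
Effective temperature: T_e = [S(1−α)/(4σ)]^(1/4) = 76.03 K.
Since (2−ε)/2 = (T_e/T_s)⁴ = 0.7610, ε = 0.4780.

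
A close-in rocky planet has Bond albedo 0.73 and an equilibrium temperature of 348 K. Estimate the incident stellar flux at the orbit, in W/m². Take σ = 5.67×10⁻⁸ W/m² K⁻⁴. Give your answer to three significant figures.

12300 W/m²

Invert the energy balance for S: S = 4σT⁴/(1−α).
The emitted flux is σT⁴ = 831.6 W/m².
So S = 4×831.6/(1−0.73) = 12320 W/m².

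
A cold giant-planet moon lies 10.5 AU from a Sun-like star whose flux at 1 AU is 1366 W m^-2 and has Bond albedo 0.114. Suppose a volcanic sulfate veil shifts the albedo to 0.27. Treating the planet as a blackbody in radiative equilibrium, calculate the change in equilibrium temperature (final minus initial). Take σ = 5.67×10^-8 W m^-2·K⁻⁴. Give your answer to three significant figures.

-3.94 K

By the inverse-square law, S = 1366/10.5² = 12.39 W m^-2.
Initial: T₁ = [S(1−0.114)/(4σ)]^(1/4) = 83.41 K.
After:  T₂ = [12.39·0.73/(4σ)]^(1/4) = 79.47 K.
Change: 79.47 − 83.41 = -3.942 K.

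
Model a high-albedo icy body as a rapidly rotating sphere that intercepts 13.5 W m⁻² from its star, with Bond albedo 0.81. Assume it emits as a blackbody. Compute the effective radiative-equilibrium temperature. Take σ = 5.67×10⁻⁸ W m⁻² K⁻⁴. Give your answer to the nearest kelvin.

The planet absorbs (1−α)S over its disc πR² and re-emits over 4πR², so the mean absorbed flux is (1−0.81)·13.50/4 = 0.6412 W m⁻².
Balancing against σT⁴: T = (0.6412/5.67×10⁻⁸)^(1/4) = 57.99 K.

58 K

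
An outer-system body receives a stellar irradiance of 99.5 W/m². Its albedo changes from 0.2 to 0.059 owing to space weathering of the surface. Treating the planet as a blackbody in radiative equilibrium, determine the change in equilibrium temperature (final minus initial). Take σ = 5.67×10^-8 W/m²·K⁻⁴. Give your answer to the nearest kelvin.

6 kelvin

Before: T₁ = [99.50·0.8/(4σ)]^(1/4) = 136.9 K.
With α = 0.059, T₂ = 142.5 K.
Change: 142.5 − 136.9 = 5.669 K.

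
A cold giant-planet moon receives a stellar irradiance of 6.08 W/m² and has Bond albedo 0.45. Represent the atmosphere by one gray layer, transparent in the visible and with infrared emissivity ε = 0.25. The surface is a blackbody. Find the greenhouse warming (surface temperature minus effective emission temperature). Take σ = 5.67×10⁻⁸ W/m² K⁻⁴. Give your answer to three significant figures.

At the top of the atmosphere, σT_e⁴ = S(1−α)/4 = 0.8360 W/m², giving T_e = 61.97 K.
The surface balance (absorbed SW + ε·downward IR = σT_s⁴) with T_a⁴ = T_s⁴/2 reduces to T_s = T_e·[2/(2−ε)]^¼ = 64.07 K.
The atmosphere warms the surface by 2.104 K.

2.10 K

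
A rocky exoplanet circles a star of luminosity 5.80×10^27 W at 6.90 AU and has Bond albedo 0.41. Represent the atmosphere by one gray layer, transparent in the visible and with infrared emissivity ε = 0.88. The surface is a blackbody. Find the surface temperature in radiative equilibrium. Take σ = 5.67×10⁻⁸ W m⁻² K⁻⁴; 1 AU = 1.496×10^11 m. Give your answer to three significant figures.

d = 6.90 × 1.496×10^11 m = 1.032×10^12 m.
Flux at the orbit: S = L/(4πd²) = 5.80×10^27/(4π·(1.03×10^12)²) = 433.2 W m⁻².
Effective emission temperature (TOA balance): σT_e⁴ = S(1−α)/4 = 63.89 W m⁻² → T_e = 183.2 K.
Surface balance with a leaky layer gives σT_s⁴ = σT_e⁴·2/(2−ε), so T_s = T_e·[2/(2−0.88)]^(1/4) = 211.8 K.

212 K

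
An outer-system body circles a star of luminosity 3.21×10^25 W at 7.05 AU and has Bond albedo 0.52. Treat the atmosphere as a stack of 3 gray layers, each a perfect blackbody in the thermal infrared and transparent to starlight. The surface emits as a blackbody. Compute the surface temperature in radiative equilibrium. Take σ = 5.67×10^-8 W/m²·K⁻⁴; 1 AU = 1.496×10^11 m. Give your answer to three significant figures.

Orbital distance: d = 7.05 AU = 1.055×10^12 m.
Flux at the orbit: S = L/(4πd²) = 3.21×10^25/(4π·(1.05×10^12)²) = 2.296 W/m².
OLR = S(1−α)/4 = 0.2756 W/m²; the top layer radiates at T_e = 46.95 K.
With N = 3 opaque layers, T_s = (N+1)^(1/4)·T_e = 4^(1/4)·46.95 = 66.40 K.

66.4 K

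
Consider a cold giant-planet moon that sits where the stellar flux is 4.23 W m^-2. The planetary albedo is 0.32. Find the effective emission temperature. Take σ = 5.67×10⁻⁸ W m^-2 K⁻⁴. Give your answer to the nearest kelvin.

Absorbed flux (global mean): S(1−α)/4 = 4.230·0.68/4 = 0.7191 W m^-2.
Balancing against σT⁴: T = (0.7191/5.67×10⁻⁸)^(1/4) = 59.68 K.

60 kelvin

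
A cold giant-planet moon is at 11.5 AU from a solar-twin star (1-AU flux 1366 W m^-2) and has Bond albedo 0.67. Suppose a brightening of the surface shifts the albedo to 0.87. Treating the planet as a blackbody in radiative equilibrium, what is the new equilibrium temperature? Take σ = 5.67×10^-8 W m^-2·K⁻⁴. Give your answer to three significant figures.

Irradiance scales as 1/d², so S = 1366 W m^-2 × (1/11.5)² = 10.33 W m^-2.
New equilibrium: T₂ = [(1−0.87)·10.33/(4σ)]^(1/4) = 49.33 K.

49.3 K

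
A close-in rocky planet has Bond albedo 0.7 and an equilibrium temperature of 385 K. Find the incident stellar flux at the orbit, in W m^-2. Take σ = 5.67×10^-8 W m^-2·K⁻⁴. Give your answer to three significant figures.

From S(1−α)/4 = σT⁴: S = 4σT⁴/(1−α).
σT⁴ = 5.67×10⁻⁸·(385)⁴ = 1246 W m^-2.
So S = 4×1246/(1−0.7) = 16610 W m^-2.

16600 W m^-2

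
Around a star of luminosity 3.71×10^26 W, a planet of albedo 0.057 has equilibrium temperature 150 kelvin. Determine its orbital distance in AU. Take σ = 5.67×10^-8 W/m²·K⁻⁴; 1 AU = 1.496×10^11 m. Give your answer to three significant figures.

3.29 AU

Required flux: S = 4σT⁴/(1−α) = 121.8 W/m².
Then d = [L/(4πS)]^(1/2) = 4.924×10^11 m, i.e. 3.292 AU.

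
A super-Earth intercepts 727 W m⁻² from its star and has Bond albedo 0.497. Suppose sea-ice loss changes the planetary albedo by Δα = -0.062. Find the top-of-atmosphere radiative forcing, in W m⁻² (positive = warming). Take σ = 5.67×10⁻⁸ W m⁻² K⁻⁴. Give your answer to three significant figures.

11.3 W m⁻²

TOA radiative forcing: ΔF = −S·Δα/4 = −727.0·(-0.062)/4 = 11.27 W m⁻².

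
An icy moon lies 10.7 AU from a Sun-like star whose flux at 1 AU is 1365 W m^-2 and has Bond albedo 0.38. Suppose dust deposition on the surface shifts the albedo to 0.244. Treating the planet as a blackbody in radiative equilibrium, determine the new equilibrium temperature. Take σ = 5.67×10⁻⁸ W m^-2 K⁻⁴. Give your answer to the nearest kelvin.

Flux at the orbit: S = 1365/(10.7)² = 11.92 W m^-2.
New equilibrium: T₂ = [(1−0.244)·11.92/(4σ)]^(1/4) = 79.40 K.

79 K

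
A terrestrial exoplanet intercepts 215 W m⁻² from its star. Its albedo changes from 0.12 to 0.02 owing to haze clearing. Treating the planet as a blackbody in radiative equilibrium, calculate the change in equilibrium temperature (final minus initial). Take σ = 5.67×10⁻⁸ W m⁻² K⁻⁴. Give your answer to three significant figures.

4.64 kelvin

Before: T₁ = [215.0·0.88/(4σ)]^(1/4) = 169.9 K.
Final:   T₂ = [S(1−0.02)/(4σ)]^(1/4) = 174.6 K.
Change: 174.6 − 169.9 = 4.635 K.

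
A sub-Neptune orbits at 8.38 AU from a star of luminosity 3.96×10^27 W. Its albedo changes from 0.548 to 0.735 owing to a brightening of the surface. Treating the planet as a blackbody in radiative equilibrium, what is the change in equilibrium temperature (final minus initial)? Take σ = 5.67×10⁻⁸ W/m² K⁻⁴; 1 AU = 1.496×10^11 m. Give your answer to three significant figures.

Orbital distance: d = 8.38 AU = 1.254×10^12 m.
Spreading L over a sphere of radius d: S = 3.96×10^27/(4π·1.25×10^12²) = 200.5 W/m².
Before: T₁ = [200.5·0.452/(4σ)]^(1/4) = 141.4 K.
Final:   T₂ = [S(1−0.735)/(4σ)]^(1/4) = 123.7 K.
Change: 123.7 − 141.4 = -17.67 K.

-17.7 K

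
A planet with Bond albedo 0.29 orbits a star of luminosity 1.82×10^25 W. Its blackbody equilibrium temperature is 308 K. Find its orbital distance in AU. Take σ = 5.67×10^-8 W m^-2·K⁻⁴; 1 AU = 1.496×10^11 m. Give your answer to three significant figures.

The flux needed for this T is 4σT⁴/(1−0.29) = 2875 W m^-2.
S = L/(4πd²) → d = √(L/4πS) = √(1.82×10^25/(4π·2875)) = 2.245×10^10 m = 0.1500 AU.

0.150 AU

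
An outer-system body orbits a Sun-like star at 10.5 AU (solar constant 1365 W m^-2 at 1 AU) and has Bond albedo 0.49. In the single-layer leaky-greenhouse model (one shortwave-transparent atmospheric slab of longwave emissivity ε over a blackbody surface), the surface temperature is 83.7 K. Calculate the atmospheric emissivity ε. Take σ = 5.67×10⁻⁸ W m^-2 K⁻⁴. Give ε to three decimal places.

0.865

By the inverse-square law, S = 1365/10.5² = 12.38 W m^-2.
Effective temperature: T_e = [S(1−α)/(4σ)]^(1/4) = 72.64 K.
T_s⁴ = T_e⁴·2/(2−ε) → ε = 2 − 2(T_e/T_s)⁴ = 2 − 2·(72.64/83.7)⁴ = 0.8655.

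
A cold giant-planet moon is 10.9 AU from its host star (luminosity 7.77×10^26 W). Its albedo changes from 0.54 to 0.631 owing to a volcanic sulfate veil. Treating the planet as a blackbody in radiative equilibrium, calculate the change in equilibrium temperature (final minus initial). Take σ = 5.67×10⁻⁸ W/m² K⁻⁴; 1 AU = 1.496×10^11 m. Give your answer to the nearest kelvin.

Orbital distance: d = 10.9 AU = 1.631×10^12 m.
Flux at the orbit: S = L/(4πd²) = 7.77×10^26/(4π·(1.63×10^12)²) = 23.25 W/m².
Initial: T₁ = [S(1−0.54)/(4σ)]^(1/4) = 82.87 K.
With α = 0.631, T₂ = 78.43 K.
ΔT = T₂ − T₁ = -4.443 K.

-4 K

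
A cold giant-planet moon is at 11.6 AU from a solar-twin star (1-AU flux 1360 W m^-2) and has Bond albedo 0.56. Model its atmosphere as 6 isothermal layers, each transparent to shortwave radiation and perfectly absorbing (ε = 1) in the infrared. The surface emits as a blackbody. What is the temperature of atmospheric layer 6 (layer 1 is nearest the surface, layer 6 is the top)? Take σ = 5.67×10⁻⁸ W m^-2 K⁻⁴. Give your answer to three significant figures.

66.5 K

Flux at the orbit: S = 1360/(11.6)² = 10.11 W m^-2.
The effective emission temperature is T_e = [S(1−α)/(4σ)]^¼ = 66.54 K.
Each opaque layer satisfies 2T_j⁴ = T_{j−1}⁴ + T_{j+1}⁴, giving T_k⁴ = (N+1−k)T_e⁴.
T_6 = (1)^(1/4)·66.54 = 66.54 K.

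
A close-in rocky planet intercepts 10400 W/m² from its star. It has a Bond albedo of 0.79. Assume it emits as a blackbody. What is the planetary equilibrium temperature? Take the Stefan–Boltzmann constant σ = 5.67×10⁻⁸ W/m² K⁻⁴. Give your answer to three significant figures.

Absorbed flux (global mean): S(1−α)/4 = 10400·0.21/4 = 546.0 W/m².
Set σT⁴ = 546.0 → T = (546.0/σ)^(1/4) = 313.3 K.

313 K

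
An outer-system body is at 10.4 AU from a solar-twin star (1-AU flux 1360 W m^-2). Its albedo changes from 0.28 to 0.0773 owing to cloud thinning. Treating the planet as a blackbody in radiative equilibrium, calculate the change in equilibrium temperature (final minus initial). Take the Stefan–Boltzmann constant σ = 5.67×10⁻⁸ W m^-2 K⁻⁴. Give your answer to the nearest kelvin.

5 K

By the inverse-square law, S = 1360/10.4² = 12.57 W m^-2.
Before: T₁ = [12.57·0.72/(4σ)]^(1/4) = 79.49 K.
After:  T₂ = [12.57·0.923/(4σ)]^(1/4) = 84.57 K.
Change: 84.57 − 79.49 = 5.085 K.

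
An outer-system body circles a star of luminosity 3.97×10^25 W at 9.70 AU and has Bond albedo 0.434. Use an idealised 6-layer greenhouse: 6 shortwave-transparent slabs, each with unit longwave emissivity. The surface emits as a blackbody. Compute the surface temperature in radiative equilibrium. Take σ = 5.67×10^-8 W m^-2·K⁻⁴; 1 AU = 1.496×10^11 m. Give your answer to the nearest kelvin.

72 K

Orbital distance: d = 9.70 AU = 1.451×10^12 m.
Spreading L over a sphere of radius d: S = 3.97×10^25/(4π·1.45×10^12²) = 1.500 W m^-2.
OLR = S(1−α)/4 = 0.2123 W m^-2; the top layer radiates at T_e = 43.99 K.
With N = 6 opaque layers, T_s = (N+1)^(1/4)·T_e = 7^(1/4)·43.99 = 71.55 K.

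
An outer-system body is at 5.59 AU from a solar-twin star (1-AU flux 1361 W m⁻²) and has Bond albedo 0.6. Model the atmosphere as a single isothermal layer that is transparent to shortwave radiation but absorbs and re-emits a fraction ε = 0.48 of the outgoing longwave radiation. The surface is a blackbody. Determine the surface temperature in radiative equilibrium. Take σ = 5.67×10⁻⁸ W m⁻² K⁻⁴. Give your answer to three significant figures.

100 K

Flux at the orbit: S = 1361/(5.59)² = 43.55 W m⁻².
At the top of the atmosphere, σT_e⁴ = S(1−α)/4 = 4.355 W m⁻², giving T_e = 93.62 K.
The surface balance (absorbed SW + ε·downward IR = σT_s⁴) with T_a⁴ = T_s⁴/2 reduces to T_s = T_e·[2/(2−ε)]^¼ = 100.3 K.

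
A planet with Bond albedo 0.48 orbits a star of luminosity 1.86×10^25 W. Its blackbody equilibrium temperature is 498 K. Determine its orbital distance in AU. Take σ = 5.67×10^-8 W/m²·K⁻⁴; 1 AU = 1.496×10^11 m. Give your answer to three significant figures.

0.0497 AU

The flux needed for this T is 4σT⁴/(1−0.48) = 26830 W/m².
Then d = [L/(4πS)]^(1/2) = 7.428×10^9 m, i.e. 0.04965 AU.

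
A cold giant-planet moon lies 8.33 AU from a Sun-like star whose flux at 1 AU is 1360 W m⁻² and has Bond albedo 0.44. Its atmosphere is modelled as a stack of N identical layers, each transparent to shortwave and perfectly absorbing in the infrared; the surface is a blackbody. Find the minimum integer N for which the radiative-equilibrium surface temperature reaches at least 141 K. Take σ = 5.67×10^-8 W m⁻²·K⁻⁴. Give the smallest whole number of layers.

Irradiance scales as 1/d², so S = 1360 W m⁻² × (1/8.33)² = 19.60 W m⁻².
OLR = S(1−α)/4 = 2.744 W m⁻²; the top layer radiates at T_e = 83.41 K.
Since T_s⁴ = (N+1)T_e⁴, we need N ≥ (T_s/T_e)⁴ − 1 = 7.167.
Rounding up, N = 8.

8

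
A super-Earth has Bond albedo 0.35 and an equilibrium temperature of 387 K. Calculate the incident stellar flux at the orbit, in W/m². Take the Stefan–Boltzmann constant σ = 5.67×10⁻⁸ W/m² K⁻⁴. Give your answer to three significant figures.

From S(1−α)/4 = σT⁴: S = 4σT⁴/(1−α).
The emitted flux is σT⁴ = 1272 W/m².
S = 4·1272/0.65 = 7827 W/m².

7830 W/m²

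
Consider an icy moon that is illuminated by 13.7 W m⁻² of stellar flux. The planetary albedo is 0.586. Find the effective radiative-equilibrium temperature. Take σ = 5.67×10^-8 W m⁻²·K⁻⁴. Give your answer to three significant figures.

Averaging over the sphere, the absorbed flux is S(1−α)/4 = 1.418 W m⁻².
Balancing against σT⁴: T = (1.418/5.67×10⁻⁸)^(1/4) = 70.72 K.

70.7 kelvin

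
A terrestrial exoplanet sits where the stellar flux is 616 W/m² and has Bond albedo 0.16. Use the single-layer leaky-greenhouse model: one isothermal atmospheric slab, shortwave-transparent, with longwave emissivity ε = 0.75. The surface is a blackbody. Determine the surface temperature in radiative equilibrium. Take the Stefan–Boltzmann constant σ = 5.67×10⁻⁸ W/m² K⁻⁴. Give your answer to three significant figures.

At the top of the atmosphere, σT_e⁴ = S(1−α)/4 = 129.4 W/m², giving T_e = 218.6 K.
The surface balance (absorbed SW + ε·downward IR = σT_s⁴) with T_a⁴ = T_s⁴/2 reduces to T_s = T_e·[2/(2−ε)]^¼ = 245.8 K.

246 kelvin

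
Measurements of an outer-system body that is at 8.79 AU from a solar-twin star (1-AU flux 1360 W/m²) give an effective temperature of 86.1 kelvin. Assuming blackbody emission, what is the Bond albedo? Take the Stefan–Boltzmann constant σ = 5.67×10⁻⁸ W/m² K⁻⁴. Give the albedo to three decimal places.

Flux at the orbit: S = 1360/(8.79)² = 17.60 W/m².
From σT⁴ = S(1−α)/4 we invert for α: 1−α = 4σT⁴/S.
4σT⁴ = 4·5.67×10⁻⁸·(86.1)⁴ = 12.46 W/m².
Hence α = 1 − 12.46/17.60 = 0.2919.

0.292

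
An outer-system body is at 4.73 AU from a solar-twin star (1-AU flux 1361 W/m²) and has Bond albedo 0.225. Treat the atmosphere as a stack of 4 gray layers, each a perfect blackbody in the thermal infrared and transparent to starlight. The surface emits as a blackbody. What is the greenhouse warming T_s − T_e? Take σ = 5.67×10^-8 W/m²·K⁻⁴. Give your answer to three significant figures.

By the inverse-square law, S = 1361/4.73² = 60.83 W/m².
Top-of-atmosphere balance: σT_e⁴ = S(1−α)/4 = 11.79 W/m² → T_e = 120.1 K.
T_s = (N+1)^(1/4)·T_e = 179.6 K.
So the greenhouse effect raises the surface by 179.6 − 120.1 = 59.48 K.

59.5 kelvin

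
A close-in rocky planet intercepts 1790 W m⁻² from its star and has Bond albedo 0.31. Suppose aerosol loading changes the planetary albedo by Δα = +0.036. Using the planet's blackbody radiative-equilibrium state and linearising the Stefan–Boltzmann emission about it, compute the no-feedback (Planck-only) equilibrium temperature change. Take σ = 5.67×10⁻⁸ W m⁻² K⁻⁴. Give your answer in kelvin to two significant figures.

-3.5 K

Reference equilibrium: T_e = [S(1−α)/(4σ)]^(1/4) = 271.7 K.
The change in absorbed flux is Δ[S(1−α)/4] = −SΔα/4 = -16.11 W m⁻².
The Planck feedback parameter is 4σT_e³ = 4.547 W m⁻²/K.
Hence the no-feedback warming is ΔF/(4σT_e³) = -3.54 K.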